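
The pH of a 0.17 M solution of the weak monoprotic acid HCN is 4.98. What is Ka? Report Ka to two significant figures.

[H+] = 10^(-4.98) = 1.05 × 10^-5 M
At equilibrium [HA] = 0.17 − 1.05 × 10^-5 = 1.70 × 10^-1 M
Ka = [H+][A-]/[HA] = (1.05 × 10^-5)² / 1.70 × 10^-1 = 6.5 × 10^-10

Ka = 6.5 × 10^-10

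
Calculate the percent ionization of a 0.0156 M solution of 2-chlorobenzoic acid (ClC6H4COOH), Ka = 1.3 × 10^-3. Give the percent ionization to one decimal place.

25.0%

ClC6H4COOH ⇌ ClC6H4COO- + H+; let x = [H+] at equilibrium.
Solve x² + 0.0013x − 2.03e-05 = 0 → x = 3.90 × 10^-3 M
Fraction ionized = 3.90 × 10^-3 / 0.0156 = 0.2500 → 25.0%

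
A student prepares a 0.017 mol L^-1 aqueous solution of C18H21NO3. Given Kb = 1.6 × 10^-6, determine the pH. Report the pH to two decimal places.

C18H21NO3 + H2O ⇌ C18H22NO3+ + OH-
From the ICE table, Kb = x²/(0.017 − x) = 1.6 × 10^-6.
Since Kb ≪ C₀, x ≈ √(Kb·C₀) = 1.65 × 10^-4 M.
Check: 0.97% ionized — well under 5%, approximation valid.
pOH = −log(1.65 × 10^-4) = 3.78; pH = 14.00 − 3.78 = 10.22

pH = 10.22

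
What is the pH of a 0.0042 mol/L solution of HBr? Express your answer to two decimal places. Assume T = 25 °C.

pH = 2.38

HBr is a strong acid and dissociates completely, so [H+] = 0.0042 M.
pH = -log(0.0042) = 2.38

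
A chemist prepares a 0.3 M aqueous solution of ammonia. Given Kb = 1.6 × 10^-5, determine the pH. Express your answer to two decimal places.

pH = 11.34

NH3 + H2O ⇌ NH4+ + OH-
From the ICE table, Kb = x²/(0.3 − x) = 1.6 × 10^-5.
Since Kb ≪ C₀, x ≈ √(Kb·C₀) = 2.19 × 10^-3 M.
(x/C₀ = 0.73% < 5%, so the approximation holds.)
pOH = 2.66, so pH = 14.00 − pOH = 11.34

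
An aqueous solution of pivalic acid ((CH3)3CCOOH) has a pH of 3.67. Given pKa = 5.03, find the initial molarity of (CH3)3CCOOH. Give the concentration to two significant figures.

C₀ = 5.1 × 10^-3 M

[H+] = 10^(-3.67) = 2.14 × 10^-4 M = x
Ka = 10^(−5.03) = 9.33 × 10^-6
Ka = x²/(C₀ − x) ⇒ C₀ = x + x²/Ka
C₀ = 2.14 × 10^-4 + (2.14 × 10^-4)²/(9.33 × 10^-6) = 5.12 × 10^-3 M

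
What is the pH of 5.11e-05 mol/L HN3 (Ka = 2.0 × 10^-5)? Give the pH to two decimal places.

pH = 4.63

HN3 ⇌ N3- + H+
Ka = [H+]²/(5.11e-05 − [H+]) = 2.0 × 10^-5
[H+] is not negligible relative to C₀; solve [H+]² + 2e-05·[H+] − 1.02e-09 = 0.
[H+] = [−2e-05 + √(2e-05² + 4.09e-09)]/2 = 2.35 × 10^-5 M
pH = −log(2.35 × 10^-5) = 4.63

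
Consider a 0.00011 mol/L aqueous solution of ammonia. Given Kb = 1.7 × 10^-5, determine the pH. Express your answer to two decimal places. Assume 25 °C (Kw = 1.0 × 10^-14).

pH = 9.55

NH3 + H2O ⇌ NH4+ + OH-
Kb = x²/(0.00011 − x) = 1.7 × 10^-5
Here C₀/Kb ≈ 6.47, so the small-x approximation fails. Use the quadratic:
x = [−1.7e-05 + √(1.7e-05² + 7.48e-09)]/2 = 3.56 × 10^-5 M
pOH = 4.45, so pH = 14.00 − pOH = 9.55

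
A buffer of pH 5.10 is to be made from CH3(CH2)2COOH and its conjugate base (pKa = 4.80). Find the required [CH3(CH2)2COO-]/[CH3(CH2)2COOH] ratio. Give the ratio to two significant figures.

ratio = 2.0

pH = pKa + log(r) ⇒ log(r) = 5.10 − 4.80 = +0.30
r = [CH3(CH2)2COO-]/[CH3(CH2)2COOH] = 10^(+0.30) = 2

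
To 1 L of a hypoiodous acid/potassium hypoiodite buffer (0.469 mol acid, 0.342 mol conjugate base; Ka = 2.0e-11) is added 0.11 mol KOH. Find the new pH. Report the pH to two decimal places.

After neutralization: n(HOI) = 0.359 mol, n(OI-) = 0.452 mol.
pKa = −log(2.0 × 10^-11) = 10.699
Henderson–Hasselbalch with mole ratio 0.452/0.359: pH = 10.699 + (+0.100)

pH = 10.80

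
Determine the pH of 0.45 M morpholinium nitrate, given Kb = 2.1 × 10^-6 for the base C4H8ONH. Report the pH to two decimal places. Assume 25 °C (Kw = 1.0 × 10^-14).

C4H8ONH2+ is the conjugate acid of the weak base C4H8ONH.
Ka = Kw/Kb = 1.0×10^-14 / 2.1 × 10^-6 = 4.76 × 10^-9
Let x = [H+] at equilibrium. Ka = x²/(0.45 − x).
Neglecting x in the denominator: x = √(4.76 × 10^-9 × 0.45) = 4.63 × 10^-5 M
(x/C₀ = 0.01% < 5%, so the approximation holds.)
pH = −log(4.63 × 10^-5) = 4.33

pH = 4.33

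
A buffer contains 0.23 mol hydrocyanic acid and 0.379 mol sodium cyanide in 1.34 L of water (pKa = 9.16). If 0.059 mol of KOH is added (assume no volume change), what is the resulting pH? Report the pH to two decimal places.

pH = 9.57

OH- converts HCN to CN-: HCN → 0.171 mol, CN- → 0.438 mol.
pH = pKa + log(n_CN-/n_HCN) = 9.16 + log(0.438/0.171) = 9.16 + (+0.408)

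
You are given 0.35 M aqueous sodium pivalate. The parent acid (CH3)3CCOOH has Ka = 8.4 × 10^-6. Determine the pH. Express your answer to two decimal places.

(CH3)3CCOO- is the conjugate base of the weak acid (CH3)3CCOOH.
Kb = Kw/Ka = 1.0×10^-14 / 8.4 × 10^-6 = 1.19 × 10^-9
From the ICE table, Kb = x²/(0.35 − x) = 1.19 × 10^-9.
Neglecting x in the denominator: x = √(1.19 × 10^-9 × 0.35) = 2.04 × 10^-5 M
Check: 0.0058% ionized — well under 5%, approximation valid.
pOH = 4.69, so pH = 14.00 − pOH = 9.31

pH = 9.31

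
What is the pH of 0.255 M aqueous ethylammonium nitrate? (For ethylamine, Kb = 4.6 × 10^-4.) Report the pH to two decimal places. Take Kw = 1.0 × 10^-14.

C2H5NH3+ is the conjugate acid of the weak base C2H5NH2.
Ka = Kw/Kb = 1.0×10^-14 / 4.6 × 10^-4 = 2.17 × 10^-11
Ka = x²/(0.255 − x) = 2.17 × 10^-11
Assume x ≪ 0.255: x ≈ √(2.17 × 10^-11 × 0.255) = 2.35 × 10^-6 M
(x/C₀ = 0.00092% < 5%, so the approximation holds.)
pH = −log(2.35 × 10^-6) = 5.63

pH = 5.63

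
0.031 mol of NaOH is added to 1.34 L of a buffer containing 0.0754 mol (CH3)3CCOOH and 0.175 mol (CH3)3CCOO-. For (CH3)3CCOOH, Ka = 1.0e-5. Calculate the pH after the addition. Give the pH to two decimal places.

After neutralization: n((CH3)3CCOOH) = 0.0444 mol, n((CH3)3CCOO-) = 0.206 mol.
pKa = −log(1.0 × 10^-5) = 5.000
pH = pKa + log(n_(CH3)3CCOO-/n_(CH3)3CCOOH) = 5.000 + log(0.206/0.0444) = 5.000 + (+0.666)

pH = 5.67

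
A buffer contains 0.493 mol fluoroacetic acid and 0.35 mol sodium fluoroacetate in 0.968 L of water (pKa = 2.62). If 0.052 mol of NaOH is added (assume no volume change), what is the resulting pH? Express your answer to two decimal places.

pH = 2.58

After neutralization: n(FCH2COOH) = 0.441 mol, n(FCH2COO-) = 0.402 mol.
pH = pKa + log(n_FCH2COO-/n_FCH2COOH) = 2.62 + log(0.402/0.441) = 2.62 + (-0.040)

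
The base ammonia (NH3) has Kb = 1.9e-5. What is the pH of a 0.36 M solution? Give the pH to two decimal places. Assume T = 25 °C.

pH = 11.42

NH3 + H2O ⇌ NH4+ + OH-
From the ICE table, Kb = x²/(0.36 − x) = 1.9 × 10^-5.
Neglecting x in the denominator: x = √(1.9 × 10^-5 × 0.36) = 2.62 × 10^-3 M
pOH = −log(2.62 × 10^-3) = 2.58; pH = 14.00 − 2.58 = 11.42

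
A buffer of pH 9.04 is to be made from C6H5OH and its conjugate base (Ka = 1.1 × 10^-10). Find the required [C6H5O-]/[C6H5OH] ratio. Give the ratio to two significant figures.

pKa = -log(1.1 × 10^-10) = 9.959
pH = pKa + log(r) ⇒ log(r) = 9.04 − 9.959 = -0.919
r = [C6H5O-]/[C6H5OH] = 10^(-0.919) = 0.121

ratio = 0.12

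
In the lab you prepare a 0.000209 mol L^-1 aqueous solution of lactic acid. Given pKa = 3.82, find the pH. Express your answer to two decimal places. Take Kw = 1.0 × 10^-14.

CH3CH(OH)COOH ⇌ CH3CH(OH)COO- + H+
Ka = 10^(−3.82) = 1.51 × 10^-4
Ka = [H+]²/(0.000209 − [H+]) = 1.51 × 10^-4
[H+] is not negligible relative to C₀; solve [H+]² + 0.000151·[H+] − 3.16e-08 = 0.
[H+] = (−Ka + √(Ka² + 4·Ka·C₀))/2 = 1.18 × 10^-4 M
pH = −log[H+] = −log(1.18 × 10^-4) = 3.93

pH = 3.93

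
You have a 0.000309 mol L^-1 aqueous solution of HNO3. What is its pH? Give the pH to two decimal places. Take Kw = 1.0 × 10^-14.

pH = 3.51

HNO3 is a strong acid and dissociates completely, so [H+] = 0.000309 M.
pH = -log(0.000309) = 3.51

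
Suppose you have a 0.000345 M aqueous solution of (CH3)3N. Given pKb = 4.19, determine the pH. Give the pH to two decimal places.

pH = 10.08

(CH3)3N + H2O ⇌ (CH3)3NH+ + OH-
Kb = 10^(−4.19) = 6.46 × 10^-5
Kb = [OH-]²/(0.000345 − [OH-]) = 6.46 × 10^-5
Here C₀/Kb ≈ 5.34, so the small-[OH-] approximation fails. Use the quadratic:
[OH-] = (−Kb + √(Kb² + 4·Kb·C₀))/2 = 1.20 × 10^-4 M
pOH = −log(1.20 × 10^-4) = 3.92; pH = 14.00 − 3.92 = 10.08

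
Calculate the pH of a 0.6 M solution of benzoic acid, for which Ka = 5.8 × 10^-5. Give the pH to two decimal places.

pH = 2.23

C6H5COOH ⇌ C6H5COO- + H+
From the ICE table, Ka = [H+]²/(0.6 − [H+]) = 5.8 × 10^-5.
Since Ka ≪ C₀, [H+] ≈ √(Ka·C₀) = 5.90 × 10^-3 M.
Check: 0.98% ionized — well under 5%, approximation valid.
pH = −log[H+] = −log(5.90 × 10^-3) = 2.23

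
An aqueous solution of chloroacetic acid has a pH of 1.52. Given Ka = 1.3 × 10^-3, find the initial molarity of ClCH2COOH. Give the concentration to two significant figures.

[H+] = 10^(-1.52) = 3.02 × 10^-2 M = x
Ka = x²/(C₀ − x) ⇒ C₀ = x + x²/Ka
C₀ = 3.02 × 10^-2 + (3.02 × 10^-2)²/(1.3 × 10^-3) = 7.32 × 10^-1 M

C₀ = 7.3 × 10^-1 M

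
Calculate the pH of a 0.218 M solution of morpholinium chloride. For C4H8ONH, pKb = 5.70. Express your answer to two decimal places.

pH = 4.48

C4H8ONH2+ is the conjugate acid of the weak base C4H8ONH.
Kb = 10^(−5.70) = 2.00 × 10^-6
Ka = Kw/Kb = 1.0×10^-14 / 2.00 × 10^-6 = 5.00 × 10^-9
Ka = x²/(0.218 − x) = 5.00 × 10^-9
Neglecting x in the denominator: x = √(5.00 × 10^-9 × 0.218) = 3.30 × 10^-5 M
(x/C₀ = 0.015% < 5%, so the approximation holds.)
pH = −log(3.30 × 10^-5) = 4.48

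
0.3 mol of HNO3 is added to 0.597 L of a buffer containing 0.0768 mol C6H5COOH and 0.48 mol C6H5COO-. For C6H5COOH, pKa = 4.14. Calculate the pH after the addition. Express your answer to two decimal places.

Added H+ converts C6H5COO- to C6H5COOH: C6H5COOH → 0.377 mol, C6H5COO- → 0.18 mol.
Henderson–Hasselbalch with mole ratio 0.18/0.377: pH = 4.14 + (-0.321)

pH = 3.82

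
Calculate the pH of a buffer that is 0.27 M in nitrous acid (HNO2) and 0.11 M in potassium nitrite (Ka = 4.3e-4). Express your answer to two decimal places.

pH = 2.98

pKa = −log(4.3 × 10^-4) = 3.367
Using pH = pKa + log([base]/[acid]) with [base]/[acid] = 0.11/0.27:
pH = 3.367 + (-0.390) = 2.98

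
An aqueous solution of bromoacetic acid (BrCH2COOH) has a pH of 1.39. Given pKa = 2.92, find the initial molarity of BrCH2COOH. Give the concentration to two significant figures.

[H+] = 10^(-1.39) = 4.07 × 10^-2 M = x
Ka = 10^(−2.92) = 1.20 × 10^-3
Ka = x²/(C₀ − x) ⇒ C₀ = x + x²/Ka
C₀ = 4.07 × 10^-2 + (4.07 × 10^-2)²/(1.20 × 10^-3) = 1.42 M

C₀ = 1.4 M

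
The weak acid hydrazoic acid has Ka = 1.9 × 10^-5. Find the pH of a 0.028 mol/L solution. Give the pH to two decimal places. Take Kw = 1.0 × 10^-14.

HN3 ⇌ N3- + H+
From the ICE table, Ka = [H+]²/(0.028 − [H+]) = 1.9 × 10^-5.
Assume [H+] ≪ 0.028: [H+] ≈ √(1.9 × 10^-5 × 0.028) = 7.29 × 10^-4 M
Check: 2.6% ionized — well under 5%, approximation valid.
pH = −log(7.29 × 10^-4) = 3.14

pH = 3.14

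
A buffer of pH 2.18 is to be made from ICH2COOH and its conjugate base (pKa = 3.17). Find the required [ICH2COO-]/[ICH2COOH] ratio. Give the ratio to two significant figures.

pH = pKa + log(r) ⇒ log(r) = 2.18 − 3.17 = -0.99
r = [ICH2COO-]/[ICH2COOH] = 10^(-0.99) = 0.102

ratio = 0.10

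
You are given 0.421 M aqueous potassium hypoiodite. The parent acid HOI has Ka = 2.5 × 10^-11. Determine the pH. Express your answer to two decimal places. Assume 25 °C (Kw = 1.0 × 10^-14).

pH = 12.11

OI- is the conjugate base of the weak acid HOI.
Kb = Kw/Ka = 1.0×10^-14 / 2.5 × 10^-11 = 4.00 × 10^-4
From the ICE table, Kb = [OH-]²/(0.421 − [OH-]) = 4.00 × 10^-4.
Neglecting [OH-] in the denominator: [OH-] = √(4.00 × 10^-4 × 0.421) = 1.30 × 10^-2 M
pOH = −log(1.30 × 10^-2) = 1.89; pH = 14.00 − 1.89 = 12.11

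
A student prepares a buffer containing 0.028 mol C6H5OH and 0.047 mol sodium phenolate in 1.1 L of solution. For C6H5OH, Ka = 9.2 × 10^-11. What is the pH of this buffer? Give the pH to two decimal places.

pH = 10.26

pKa = −log(9.2 × 10^-11) = 10.036
Using pH = pKa + log([base]/[acid]) with [base]/[acid] = 0.047/0.028:
pH = 10.036 + (+0.225) = 10.26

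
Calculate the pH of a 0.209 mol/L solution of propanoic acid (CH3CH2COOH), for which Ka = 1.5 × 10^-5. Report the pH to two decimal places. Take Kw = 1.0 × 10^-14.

pH = 2.75

CH3CH2COOH ⇌ CH3CH2COO- + H+
Ka = [H+]²/(0.209 − [H+]) = 1.5 × 10^-5
Neglecting [H+] in the denominator: [H+] = √(1.5 × 10^-5 × 0.209) = 1.77 × 10^-3 M
pH = −log[H+] = −log(1.77 × 10^-3) = 2.75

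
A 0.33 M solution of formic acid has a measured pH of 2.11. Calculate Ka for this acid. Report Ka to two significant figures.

Ka = 1.9 × 10^-4

[H+] = 10^(-2.11) = 7.76 × 10^-3 M
At equilibrium [HA] = 0.33 − 7.76 × 10^-3 = 3.22 × 10^-1 M
Ka = [H+][A-]/[HA] = (7.76 × 10^-3)² / 3.22 × 10^-1 = 1.9 × 10^-4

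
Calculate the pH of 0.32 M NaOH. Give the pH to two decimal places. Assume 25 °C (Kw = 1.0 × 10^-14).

NaOH is a strong base; [OH-] = 0.32 M.
pOH = -log(0.32) = 0.49
pH = 14.00 - 0.49 = 13.51

pH = 13.51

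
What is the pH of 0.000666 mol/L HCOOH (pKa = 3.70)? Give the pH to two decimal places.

HCOOH ⇌ HCOO- + H+
Ka = 10^(−3.70) = 2.00 × 10^-4
From the ICE table, Ka = x²/(0.000666 − x) = 2.00 × 10^-4.
The 5% rule fails; solving x² + Ka·x − Ka·C₀ = 0 exactly:
x = (−Ka + √(Ka² + 4·Ka·C₀))/2 = 2.78 × 10^-4 M
pH = −log(2.78 × 10^-4) = 3.56

pH = 3.56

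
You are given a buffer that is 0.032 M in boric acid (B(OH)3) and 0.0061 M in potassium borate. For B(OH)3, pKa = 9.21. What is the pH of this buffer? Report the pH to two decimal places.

pH = 8.49

Using pH = pKa + log([base]/[acid]) with [base]/[acid] = 0.0061/0.032:
pH = 9.21 + (-0.720) = 8.49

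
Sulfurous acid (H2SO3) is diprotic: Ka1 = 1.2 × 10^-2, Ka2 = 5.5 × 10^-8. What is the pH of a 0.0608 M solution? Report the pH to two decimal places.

pH = 1.66

Since Ka1 ≫ Ka2, the first ionization dominates [H+].
Ka1 = x²/(0.0608 − x) = 1.2 × 10^-2
Solving the quadratic: x = (−Ka1 + √(Ka1² + 4·Ka1·C₀))/2 = 2.17 × 10^-2 M
pH = −log(2.17 × 10^-2) = 1.66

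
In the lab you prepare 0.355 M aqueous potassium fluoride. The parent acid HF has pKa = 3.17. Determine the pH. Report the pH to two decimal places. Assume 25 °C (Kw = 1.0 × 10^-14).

pH = 8.36

F- is the conjugate base of the weak acid HF.
Ka = 10^(−3.17) = 6.76 × 10^-4
Kb = Kw/Ka = 1.0×10^-14 / 6.76 × 10^-4 = 1.48 × 10^-11
From the ICE table, Kb = x²/(0.355 − x) = 1.48 × 10^-11.
Neglecting x in the denominator: x = √(1.48 × 10^-11 × 0.355) = 2.29 × 10^-6 M
(x/C₀ = 0.00065% < 5%, so the approximation holds.)
pOH = −log(2.29 × 10^-6) = 5.64; pH = 14.00 − 5.64 = 8.36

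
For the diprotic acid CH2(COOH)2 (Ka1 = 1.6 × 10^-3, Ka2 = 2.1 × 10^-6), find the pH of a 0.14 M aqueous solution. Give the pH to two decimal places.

pH = 1.85

Ka1 ≫ Ka2, so treat the first dissociation as the only significant source of H+.
Ka1 = x²/(0.14 − x) = 1.6 × 10^-3
Solving the quadratic: x = (−Ka1 + √(Ka1² + 4·Ka1·C₀))/2 = 1.42 × 10^-2 M
pH = −log(1.42 × 10^-2) = 1.85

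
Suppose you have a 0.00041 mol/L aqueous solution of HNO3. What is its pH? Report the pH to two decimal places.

HNO3 is a strong acid and dissociates completely, so [H+] = 0.00041 M.
pH = -log(0.00041) = 3.39

pH = 3.39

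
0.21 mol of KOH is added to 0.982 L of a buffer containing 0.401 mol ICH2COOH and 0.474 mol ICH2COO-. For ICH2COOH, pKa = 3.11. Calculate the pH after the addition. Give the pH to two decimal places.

OH- converts ICH2COOH to ICH2COO-: ICH2COOH → 0.191 mol, ICH2COO- → 0.684 mol.
Henderson–Hasselbalch with mole ratio 0.684/0.191: pH = 3.11 + (+0.554)

pH = 3.66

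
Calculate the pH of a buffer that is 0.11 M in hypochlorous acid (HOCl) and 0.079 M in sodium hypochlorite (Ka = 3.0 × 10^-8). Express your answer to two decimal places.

pH = 7.38

pKa = −log(3.0 × 10^-8) = 7.523
pH = pKa + log([A⁻]/[HA]) = 7.523 + log(0.079/0.11)
pH = 7.523 + (-0.144) = 7.38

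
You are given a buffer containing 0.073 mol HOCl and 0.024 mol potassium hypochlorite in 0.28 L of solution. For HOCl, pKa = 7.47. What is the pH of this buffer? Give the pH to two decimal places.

pH = pKa + log([A⁻]/[HA]) = 7.47 + log(0.024/0.073)
pH = 7.47 + (-0.483) = 6.99

pH = 6.99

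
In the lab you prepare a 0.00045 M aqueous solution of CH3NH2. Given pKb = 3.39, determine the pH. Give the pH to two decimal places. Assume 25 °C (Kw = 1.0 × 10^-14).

pH = 10.43

CH3NH2 + H2O ⇌ CH3NH3+ + OH-
Kb = 10^(−3.39) = 4.07 × 10^-4
Kb = x²/(0.00045 − x) = 4.07 × 10^-4
x is not negligible relative to C₀; solve x² + 0.000407·x − 1.83e-07 = 0.
x = (−Kb + √(Kb² + 4·Kb·C₀))/2 = 2.70 × 10^-4 M
pOH = −log(2.70 × 10^-4) = 3.57; pH = 14.00 − 3.57 = 10.43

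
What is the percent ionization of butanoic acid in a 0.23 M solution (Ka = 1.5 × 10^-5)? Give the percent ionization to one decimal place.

CH3(CH2)2COOH ⇌ CH3(CH2)2COO- + H+; let x = [H+] at equilibrium.
x ≈ √(Ka·C₀) = √(1.5 × 10^-5 × 0.23) = 1.86 × 10^-3 M
Fraction ionized = 1.86 × 10^-3 / 0.23 = 0.0081 → 0.8%

0.8%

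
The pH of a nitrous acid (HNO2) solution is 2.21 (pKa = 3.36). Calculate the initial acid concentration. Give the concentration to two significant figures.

C₀ = 9.3 × 10^-2 M

[H+] = 10^(-2.21) = 6.17 × 10^-3 M = x
Ka = 10^(−3.36) = 4.37 × 10^-4
Ka = x²/(C₀ − x) ⇒ C₀ = x + x²/Ka
C₀ = 6.17 × 10^-3 + (6.17 × 10^-3)²/(4.37 × 10^-4) = 9.33 × 10^-2 M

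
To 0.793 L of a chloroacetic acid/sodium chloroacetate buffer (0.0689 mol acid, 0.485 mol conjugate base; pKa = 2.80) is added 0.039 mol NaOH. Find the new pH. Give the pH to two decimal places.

pH = 4.04

After neutralization: n(ClCH2COOH) = 0.0299 mol, n(ClCH2COO-) = 0.524 mol.
pH = pKa + log([A⁻]/[HA]) = 2.80 + log(0.524/0.0299) = 2.80 +1.244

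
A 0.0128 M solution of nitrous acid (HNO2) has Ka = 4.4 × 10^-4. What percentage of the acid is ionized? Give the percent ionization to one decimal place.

HNO2 ⇌ NO2- + H+; let x = [H+] at equilibrium.
Ka = x²/(C₀ − x); solving the quadratic gives x = 2.16 × 10^-3 M.
% ionization = x/C₀ × 100% = 2.16 × 10^-3/0.0128 × 100% = 16.9%

16.9%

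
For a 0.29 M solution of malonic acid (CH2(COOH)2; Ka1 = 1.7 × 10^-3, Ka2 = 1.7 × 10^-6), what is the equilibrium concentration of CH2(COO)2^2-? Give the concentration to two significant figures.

First ionization gives [H+] ≈ [CH2(COOH)COO-] = 2.14 × 10^-2 M.
Second step: Ka2 = [H+][CH2(COO)2^2-]/[CH2(COOH)COO-] ≈ [CH2(COO)2^2-] (since [H+] ≈ [CH2(COOH)COO-]).
So [CH2(COO)2^2-] ≈ Ka2.

1.7 × 10^-6 M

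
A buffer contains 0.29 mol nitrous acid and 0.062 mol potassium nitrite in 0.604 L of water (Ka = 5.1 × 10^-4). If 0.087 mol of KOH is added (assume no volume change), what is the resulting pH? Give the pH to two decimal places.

pH = 3.16

After neutralization: n(HNO2) = 0.203 mol, n(NO2-) = 0.149 mol.
pKa = −log(5.1 × 10^-4) = 3.292
pH = pKa + log(n_NO2-/n_HNO2) = 3.292 + log(0.149/0.203) = 3.292 + (-0.134)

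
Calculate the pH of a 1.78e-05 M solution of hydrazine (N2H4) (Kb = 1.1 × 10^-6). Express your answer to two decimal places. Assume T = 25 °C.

N2H4 + H2O ⇌ N2H5+ + OH-
Kb = [OH-]²/(1.78e-05 − [OH-]) = 1.1 × 10^-6
Here C₀/Kb ≈ 16.2, so the small-[OH-] approximation fails. Use the quadratic:
[OH-] = (−Kb + √(Kb² + 4·Kb·C₀))/2 = 3.91 × 10^-6 M
pOH = 5.41, so pH = 14.00 − pOH = 8.59

pH = 8.59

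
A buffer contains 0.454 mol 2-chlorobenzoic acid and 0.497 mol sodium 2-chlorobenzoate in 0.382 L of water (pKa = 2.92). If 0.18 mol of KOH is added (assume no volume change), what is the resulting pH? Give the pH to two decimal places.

pH = 3.31

After neutralization: n(ClC6H4COOH) = 0.274 mol, n(ClC6H4COO-) = 0.677 mol.
pH = pKa + log([A⁻]/[HA]) = 2.92 + log(0.677/0.274) = 2.92 +0.393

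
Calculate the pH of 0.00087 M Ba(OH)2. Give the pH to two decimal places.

Ba(OH)2 is a strong base (each formula unit releases 2 OH-); [OH-] = 0.00174 M.
pOH = -log(0.00174) = 2.76
pH = 14.00 - 2.76 = 11.24

pH = 11.24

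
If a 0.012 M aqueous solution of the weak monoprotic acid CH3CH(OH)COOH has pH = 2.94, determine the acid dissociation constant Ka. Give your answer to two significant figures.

[H+] = 10^(-2.94) = 1.15 × 10^-3 M
At equilibrium [HA] = 0.012 − 1.15 × 10^-3 = 1.09 × 10^-2 M
Ka = [H+][A-]/[HA] = (1.15 × 10^-3)² / 1.09 × 10^-2 = 1.2 × 10^-4

Ka = 1.2 × 10^-4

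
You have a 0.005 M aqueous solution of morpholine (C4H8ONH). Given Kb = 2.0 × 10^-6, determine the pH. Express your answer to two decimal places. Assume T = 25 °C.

pH = 10.00

C4H8ONH + H2O ⇌ C4H8ONH2+ + OH-
From the ICE table, Kb = [OH-]²/(0.005 − [OH-]) = 2.0 × 10^-6.
Since Kb ≪ C₀, [OH-] ≈ √(Kb·C₀) = 1.00 × 10^-4 M.
pOH = −log(1.00 × 10^-4) = 4.00; pH = 14.00 − 4.00 = 10.00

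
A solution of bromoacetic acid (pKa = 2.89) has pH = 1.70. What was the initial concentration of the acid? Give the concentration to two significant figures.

C₀ = 3.3 × 10^-1 M

[H+] = 10^(-1.70) = 2.00 × 10^-2 M = x
Ka = 10^(−2.89) = 1.29 × 10^-3
Ka = x²/(C₀ − x) ⇒ C₀ = x + x²/Ka
C₀ = 2.00 × 10^-2 + (2.00 × 10^-2)²/(1.29 × 10^-3) = 3.30 × 10^-1 M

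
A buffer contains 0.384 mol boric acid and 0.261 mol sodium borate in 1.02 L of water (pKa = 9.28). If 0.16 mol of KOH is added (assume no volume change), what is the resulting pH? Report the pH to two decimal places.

OH- converts B(OH)3 to B(OH)4-: B(OH)3 → 0.224 mol, B(OH)4- → 0.421 mol.
pH = pKa + log(n_B(OH)4-/n_B(OH)3) = 9.28 + log(0.421/0.224) = 9.28 + (+0.274)

pH = 9.55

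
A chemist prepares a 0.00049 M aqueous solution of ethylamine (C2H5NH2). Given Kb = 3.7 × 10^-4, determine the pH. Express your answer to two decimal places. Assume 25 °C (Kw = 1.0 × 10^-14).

pH = 10.45

C2H5NH2 + H2O ⇌ C2H5NH3+ + OH-
From the ICE table, Kb = [OH-]²/(0.00049 − [OH-]) = 3.7 × 10^-4.
Here C₀/Kb ≈ 1.32, so the small-[OH-] approximation fails. Use the quadratic:
[OH-] = [−0.00037 + √(0.00037² + 7.25e-07)]/2 = 2.79 × 10^-4 M
pOH = 3.55, so pH = 14.00 − pOH = 10.45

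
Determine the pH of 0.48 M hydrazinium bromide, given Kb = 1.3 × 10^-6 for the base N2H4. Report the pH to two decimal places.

N2H5+ is the conjugate acid of the weak base N2H4.
Ka = Kw/Kb = 1.0×10^-14 / 1.3 × 10^-6 = 7.69 × 10^-9
From the ICE table, Ka = x²/(0.48 − x) = 7.69 × 10^-9.
Assume x ≪ 0.48: x ≈ √(7.69 × 10^-9 × 0.48) = 6.08 × 10^-5 M
Check: 0.013% ionized — well under 5%, approximation valid.
pH = −log(6.08 × 10^-5) = 4.22

pH = 4.22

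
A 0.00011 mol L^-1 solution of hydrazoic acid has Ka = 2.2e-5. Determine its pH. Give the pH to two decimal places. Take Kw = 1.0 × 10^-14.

HN3 ⇌ N3- + H+
Ka = x²/(0.00011 − x) = 2.2 × 10^-5
x is not negligible relative to C₀; solve x² + 2.2e-05·x − 2.42e-09 = 0.
x = (−Ka + √(Ka² + 4·Ka·C₀))/2 = 3.94 × 10^-5 M
pH = −log[H+] = −log(3.94 × 10^-5) = 4.40

pH = 4.40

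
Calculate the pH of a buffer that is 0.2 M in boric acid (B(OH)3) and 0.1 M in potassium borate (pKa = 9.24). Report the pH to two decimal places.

pH = pKa + log([A⁻]/[HA]) = 9.24 + log(0.1/0.2)
pH = 9.24 + (-0.301) = 8.94

pH = 8.94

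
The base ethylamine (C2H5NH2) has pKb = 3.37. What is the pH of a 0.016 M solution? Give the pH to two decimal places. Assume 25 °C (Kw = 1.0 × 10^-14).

pH = 11.38

C2H5NH2 + H2O ⇌ C2H5NH3+ + OH-
Kb = 10^(−3.37) = 4.27 × 10^-4
Kb = x²/(0.016 − x) = 4.27 × 10^-4
x is not negligible relative to C₀; solve x² + 0.000427·x − 6.83e-06 = 0.
x = [−0.000427 + √(0.000427² + 2.73e-05)]/2 = 2.41 × 10^-3 M
pOH = 2.62, so pH = 14.00 − pOH = 11.38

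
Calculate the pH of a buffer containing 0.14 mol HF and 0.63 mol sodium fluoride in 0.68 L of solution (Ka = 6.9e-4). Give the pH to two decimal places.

pH = 3.81

pKa = −log(6.9 × 10^-4) = 3.161
Using pH = pKa + log([base]/[acid]) with [base]/[acid] = 0.63/0.14:
pH = 3.161 + (+0.653) = 3.81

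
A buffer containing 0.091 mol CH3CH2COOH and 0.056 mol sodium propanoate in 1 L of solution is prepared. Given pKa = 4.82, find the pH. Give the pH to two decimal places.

Using pH = pKa + log([base]/[acid]) with [base]/[acid] = 0.056/0.091:
pH = 4.82 + (-0.211) = 4.61

pH = 4.61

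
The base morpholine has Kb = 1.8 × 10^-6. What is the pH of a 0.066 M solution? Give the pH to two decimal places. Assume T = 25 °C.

pH = 10.54

C4H8ONH + H2O ⇌ C4H8ONH2+ + OH-
Kb = x²/(0.066 − x) = 1.8 × 10^-6
Since Kb ≪ C₀, x ≈ √(Kb·C₀) = 3.45 × 10^-4 M.
(x/C₀ = 0.52% < 5%, so the approximation holds.)
pOH = 3.46, so pH = 14.00 − pOH = 10.54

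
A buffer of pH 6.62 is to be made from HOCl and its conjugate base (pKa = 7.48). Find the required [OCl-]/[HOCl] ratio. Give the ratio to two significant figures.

ratio = 0.14

pH = pKa + log(r) ⇒ log(r) = 6.62 − 7.48 = -0.86
r = [OCl-]/[HOCl] = 10^(-0.86) = 0.138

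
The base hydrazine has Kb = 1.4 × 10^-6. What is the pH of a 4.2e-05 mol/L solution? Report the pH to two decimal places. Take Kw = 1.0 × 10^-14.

pH = 8.85

N2H4 + H2O ⇌ N2H5+ + OH-
From the ICE table, Kb = [OH-]²/(4.2e-05 − [OH-]) = 1.4 × 10^-6.
Here C₀/Kb ≈ 30, so the small-[OH-] approximation fails. Use the quadratic:
[OH-] = (−Kb + √(Kb² + 4·Kb·C₀))/2 = 7.00 × 10^-6 M
pOH = 5.15, so pH = 14.00 − pOH = 8.85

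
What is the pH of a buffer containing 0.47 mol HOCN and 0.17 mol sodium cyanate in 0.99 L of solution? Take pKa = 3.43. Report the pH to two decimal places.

Henderson–Hasselbalch: pH = pKa + log([OCN-]/[HOCN]) = 3.43 + log(0.17/0.47)
pH = 3.43 + (-0.442) = 2.99

pH = 2.99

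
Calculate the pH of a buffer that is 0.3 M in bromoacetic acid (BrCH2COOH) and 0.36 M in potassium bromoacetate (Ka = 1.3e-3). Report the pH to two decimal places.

pH = 2.97

pKa = −log(1.3 × 10^-3) = 2.886
Henderson–Hasselbalch: pH = pKa + log([BrCH2COO-]/[BrCH2COOH]) = 2.886 + log(0.36/0.3)
pH = 2.886 + (+0.079) = 2.97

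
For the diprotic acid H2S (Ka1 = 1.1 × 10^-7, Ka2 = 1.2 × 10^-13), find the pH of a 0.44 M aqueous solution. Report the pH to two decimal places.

Ka1 ≫ Ka2, so treat the first dissociation as the only significant source of H+.
Ka1 = x²/(0.44 − x) = 1.1 × 10^-7
x ≈ √(1.1 × 10^-7 × 0.44) = 2.20 × 10^-4 M
pH = −log(2.20 × 10^-4) = 3.66

pH = 3.66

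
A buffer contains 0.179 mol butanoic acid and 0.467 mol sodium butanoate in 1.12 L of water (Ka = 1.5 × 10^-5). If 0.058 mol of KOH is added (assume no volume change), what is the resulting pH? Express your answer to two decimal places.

pH = 5.46

OH- converts CH3(CH2)2COOH to CH3(CH2)2COO-: CH3(CH2)2COOH → 0.121 mol, CH3(CH2)2COO- → 0.525 mol.
pKa = −log(1.5 × 10^-5) = 4.824
pH = pKa + log([A⁻]/[HA]) = 4.824 + log(0.525/0.121) = 4.824 +0.637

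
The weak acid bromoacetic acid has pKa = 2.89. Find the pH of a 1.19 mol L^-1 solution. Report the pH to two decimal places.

BrCH2COOH ⇌ BrCH2COO- + H+
Ka = 10^(−2.89) = 1.29 × 10^-3
Ka = [H+]²/(1.19 − [H+]) = 1.29 × 10^-3
Since Ka ≪ C₀, [H+] ≈ √(Ka·C₀) = 3.92 × 10^-2 M.
pH = −log(3.92 × 10^-2) = 1.41

pH = 1.41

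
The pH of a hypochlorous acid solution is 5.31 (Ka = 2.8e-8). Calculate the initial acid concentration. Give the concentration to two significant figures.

C₀ = 8.6 × 10^-4 M

[H+] = 10^(-5.31) = 4.90 × 10^-6 M = x
Ka = x²/(C₀ − x) ⇒ C₀ = x + x²/Ka
C₀ = 4.90 × 10^-6 + (4.90 × 10^-6)²/(2.8 × 10^-8) = 8.62 × 10^-4 M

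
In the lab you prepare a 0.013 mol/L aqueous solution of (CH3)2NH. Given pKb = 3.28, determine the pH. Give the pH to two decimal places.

pH = 11.37

(CH3)2NH + H2O ⇌ (CH3)2NH2+ + OH-
Kb = 10^(−3.28) = 5.25 × 10^-4
Kb = [OH-]²/(0.013 − [OH-]) = 5.25 × 10^-4
[OH-] is not negligible relative to C₀; solve [OH-]² + 0.000525·[OH-] − 6.82e-06 = 0.
[OH-] = (−Kb + √(Kb² + 4·Kb·C₀))/2 = 2.36 × 10^-3 M
pOH = −log(2.36 × 10^-3) = 2.63; pH = 14.00 − 2.63 = 11.37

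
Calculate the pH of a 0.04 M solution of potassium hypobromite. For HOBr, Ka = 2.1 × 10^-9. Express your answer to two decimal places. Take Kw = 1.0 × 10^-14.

pH = 10.64

OBr- is the conjugate base of the weak acid HOBr.
Kb = Kw/Ka = 1.0×10^-14 / 2.1 × 10^-9 = 4.76 × 10^-6
From the ICE table, Kb = [OH-]²/(0.04 − [OH-]) = 4.76 × 10^-6.
Neglecting [OH-] in the denominator: [OH-] = √(4.76 × 10^-6 × 0.04) = 4.36 × 10^-4 M
Check: 1.1% ionized — well under 5%, approximation valid.
pOH = 3.36, so pH = 14.00 − pOH = 10.64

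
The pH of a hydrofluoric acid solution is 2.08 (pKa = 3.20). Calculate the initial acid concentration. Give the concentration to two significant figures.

C₀ = 1.2 × 10^-1 M

[H+] = 10^(-2.08) = 8.32 × 10^-3 M = x
Ka = 10^(−3.20) = 6.31 × 10^-4
Ka = x²/(C₀ − x) ⇒ C₀ = x + x²/Ka
C₀ = 8.32 × 10^-3 + (8.32 × 10^-3)²/(6.31 × 10^-4) = 1.18 × 10^-1 M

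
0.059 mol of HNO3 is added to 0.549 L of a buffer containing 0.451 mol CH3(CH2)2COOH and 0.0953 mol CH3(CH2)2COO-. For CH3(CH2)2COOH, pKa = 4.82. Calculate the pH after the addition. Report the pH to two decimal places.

pH = 3.67

After neutralization: n(CH3(CH2)2COOH) = 0.51 mol, n(CH3(CH2)2COO-) = 0.0363 mol.
Henderson–Hasselbalch with mole ratio 0.0363/0.51: pH = 4.82 + (-1.148)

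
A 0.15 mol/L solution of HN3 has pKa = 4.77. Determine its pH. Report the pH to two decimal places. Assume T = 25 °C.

pH = 2.80

HN3 ⇌ N3- + H+
Ka = 10^(−4.77) = 1.70 × 10^-5
From the ICE table, Ka = [H+]²/(0.15 − [H+]) = 1.70 × 10^-5.
Since Ka ≪ C₀, [H+] ≈ √(Ka·C₀) = 1.60 × 10^-3 M.
pH = −log(1.60 × 10^-3) = 2.80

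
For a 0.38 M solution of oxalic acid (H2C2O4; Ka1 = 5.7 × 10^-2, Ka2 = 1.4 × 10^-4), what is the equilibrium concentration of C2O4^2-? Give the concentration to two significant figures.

First ionization gives [H+] ≈ [HC2O4-] = 1.21 × 10^-1 M.
Second step: Ka2 = [H+][C2O4^2-]/[HC2O4-] ≈ [C2O4^2-] (since [H+] ≈ [HC2O4-]).
So [C2O4^2-] ≈ Ka2.

1.4 × 10^-4 M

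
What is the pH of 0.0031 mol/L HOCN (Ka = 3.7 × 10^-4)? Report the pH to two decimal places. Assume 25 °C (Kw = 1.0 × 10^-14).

pH = 3.04

HOCN ⇌ OCN- + H+
Let x = [H+] at equilibrium. Ka = x²/(0.0031 − x).
The 5% rule fails; solving x² + Ka·x − Ka·C₀ = 0 exactly:
x = (−Ka + √(Ka² + 4·Ka·C₀))/2 = 9.02 × 10^-4 M
pH = −log(9.02 × 10^-4) = 3.04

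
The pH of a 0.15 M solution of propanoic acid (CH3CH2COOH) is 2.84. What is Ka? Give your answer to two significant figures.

Ka = 1.4 × 10^-5

[H+] = 10^(-2.84) = 1.45 × 10^-3 M
At equilibrium [HA] = 0.15 − 1.45 × 10^-3 = 1.49 × 10^-1 M
Ka = [H+][A-]/[HA] = (1.45 × 10^-3)² / 1.49 × 10^-1 = 1.4 × 10^-5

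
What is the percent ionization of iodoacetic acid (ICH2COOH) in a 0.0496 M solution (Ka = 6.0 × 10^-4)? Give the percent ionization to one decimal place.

ICH2COOH ⇌ ICH2COO- + H+; let x = [H+] at equilibrium.
Ka = x²/(C₀ − x); solving the quadratic gives x = 5.16 × 10^-3 M.
Fraction ionized = 5.16 × 10^-3 / 0.0496 = 0.1040 → 10.4%

10.4%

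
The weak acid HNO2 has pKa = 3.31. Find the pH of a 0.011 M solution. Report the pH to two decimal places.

HNO2 ⇌ NO2- + H+
Ka = 10^(−3.31) = 4.90 × 10^-4
From the ICE table, Ka = [H+]²/(0.011 − [H+]) = 4.90 × 10^-4.
Here C₀/Ka ≈ 22.4, so the small-[H+] approximation fails. Use the quadratic:
[H+] = [−0.00049 + √(0.00049² + 2.16e-05)]/2 = 2.09 × 10^-3 M
pH = −log(2.09 × 10^-3) = 2.68

pH = 2.68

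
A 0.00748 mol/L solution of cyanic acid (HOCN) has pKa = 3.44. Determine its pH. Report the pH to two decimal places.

HOCN ⇌ OCN- + H+
Ka = 10^(−3.44) = 3.63 × 10^-4
Ka = [H+]²/(0.00748 − [H+]) = 3.63 × 10^-4
The 5% rule fails; solving [H+]² + Ka·[H+] − Ka·C₀ = 0 exactly:
[H+] = [−0.000363 + √(0.000363² + 1.09e-05)]/2 = 1.48 × 10^-3 M
pH = −log(1.48 × 10^-3) = 2.83

pH = 2.83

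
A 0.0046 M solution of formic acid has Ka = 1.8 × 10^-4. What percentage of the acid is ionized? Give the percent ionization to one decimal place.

HCOOH ⇌ HCOO- + H+; let x = [H+] at equilibrium.
Ka = x²/(C₀ − x); solving the quadratic gives x = 8.24 × 10^-4 M.
Fraction ionized = 8.24 × 10^-4 / 0.0046 = 0.1791 → 17.9%

17.9%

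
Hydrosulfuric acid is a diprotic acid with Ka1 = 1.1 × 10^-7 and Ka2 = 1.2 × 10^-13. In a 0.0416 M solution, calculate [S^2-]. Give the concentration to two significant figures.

First ionization gives [H+] ≈ [HS-] = 6.76 × 10^-5 M.
Second step: Ka2 = [H+][S^2-]/[HS-] ≈ [S^2-] (since [H+] ≈ [HS-]).
So [S^2-] ≈ Ka2.

1.2 × 10^-13 M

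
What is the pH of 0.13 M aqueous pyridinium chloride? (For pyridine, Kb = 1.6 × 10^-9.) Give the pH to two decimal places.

pH = 3.05

C5H5NH+ is the conjugate acid of the weak base C5H5N.
Ka = Kw/Kb = 1.0×10^-14 / 1.6 × 10^-9 = 6.25 × 10^-6
Let x = [H+] at equilibrium. Ka = x²/(0.13 − x).
Assume x ≪ 0.13: x ≈ √(6.25 × 10^-6 × 0.13) = 9.01 × 10^-4 M
Check: 0.69% ionized — well under 5%, approximation valid.
pH = −log(9.01 × 10^-4) = 3.05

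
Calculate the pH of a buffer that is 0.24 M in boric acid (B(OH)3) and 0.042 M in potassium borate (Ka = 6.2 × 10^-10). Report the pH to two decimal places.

pKa = −log(6.2 × 10^-10) = 9.208
Henderson–Hasselbalch: pH = pKa + log([B(OH)4-]/[B(OH)3]) = 9.208 + log(0.042/0.24)
pH = 9.208 + (-0.757) = 8.45

pH = 8.45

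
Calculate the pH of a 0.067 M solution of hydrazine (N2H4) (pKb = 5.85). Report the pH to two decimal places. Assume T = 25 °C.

N2H4 + H2O ⇌ N2H5+ + OH-
Kb = 10^(−5.85) = 1.41 × 10^-6
From the ICE table, Kb = [OH-]²/(0.067 − [OH-]) = 1.41 × 10^-6.
Assume [OH-] ≪ 0.067: [OH-] ≈ √(1.41 × 10^-6 × 0.067) = 3.07 × 10^-4 M
pOH = 3.51, so pH = 14.00 − pOH = 10.49

pH = 10.49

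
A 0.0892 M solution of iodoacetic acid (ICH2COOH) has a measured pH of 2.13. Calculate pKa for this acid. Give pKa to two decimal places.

[H+] = 10^(-2.13) = 7.41 × 10^-3 M
At equilibrium [HA] = 0.0892 − 7.41 × 10^-3 = 8.18 × 10^-2 M
Ka = [H+][A-]/[HA] = (7.41 × 10^-3)² / 8.18 × 10^-2 = 6.71 × 10^-4
pKa = -log(6.71 × 10^-4) = 3.17

pKa = 3.17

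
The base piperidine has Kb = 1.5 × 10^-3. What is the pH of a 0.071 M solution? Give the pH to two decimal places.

C5H10NH + H2O ⇌ C5H10NH2+ + OH-
From the ICE table, Kb = x²/(0.071 − x) = 1.5 × 10^-3.
x is not negligible relative to C₀; solve x² + 0.0015·x − 0.000106 = 0.
x = [−0.0015 + √(0.0015² + 0.000426)]/2 = 9.60 × 10^-3 M
pOH = 2.02, so pH = 14.00 − pOH = 11.98

pH = 11.98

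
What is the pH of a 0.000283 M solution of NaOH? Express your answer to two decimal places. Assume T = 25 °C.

NaOH is a strong base; [OH-] = 0.000283 M.
pOH = -log(0.000283) = 3.55
pH = 14.00 - 3.55 = 10.45

pH = 10.45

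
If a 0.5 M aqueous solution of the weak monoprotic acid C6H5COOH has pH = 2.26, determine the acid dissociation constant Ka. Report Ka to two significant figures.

[H+] = 10^(-2.26) = 5.50 × 10^-3 M
At equilibrium [HA] = 0.5 − 5.50 × 10^-3 = 4.94 × 10^-1 M
Ka = [H+][A-]/[HA] = (5.50 × 10^-3)² / 4.94 × 10^-1 = 6.1 × 10^-5

Ka = 6.1 × 10^-5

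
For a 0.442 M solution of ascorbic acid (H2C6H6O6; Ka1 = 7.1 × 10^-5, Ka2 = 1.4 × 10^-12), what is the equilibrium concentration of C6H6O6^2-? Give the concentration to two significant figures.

First ionization gives [H+] ≈ [HC6H6O6-] = 5.60 × 10^-3 M.
Second step: Ka2 = [H+][C6H6O6^2-]/[HC6H6O6-] ≈ [C6H6O6^2-] (since [H+] ≈ [HC6H6O6-]).
So [C6H6O6^2-] ≈ Ka2.

1.4 × 10^-12 M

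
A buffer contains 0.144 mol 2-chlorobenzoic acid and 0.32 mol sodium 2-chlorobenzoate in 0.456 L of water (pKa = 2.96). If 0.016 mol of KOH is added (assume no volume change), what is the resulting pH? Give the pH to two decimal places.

OH- converts ClC6H4COOH to ClC6H4COO-: ClC6H4COOH → 0.128 mol, ClC6H4COO- → 0.336 mol.
pH = pKa + log(n_ClC6H4COO-/n_ClC6H4COOH) = 2.96 + log(0.336/0.128) = 2.96 + (+0.419)

pH = 3.38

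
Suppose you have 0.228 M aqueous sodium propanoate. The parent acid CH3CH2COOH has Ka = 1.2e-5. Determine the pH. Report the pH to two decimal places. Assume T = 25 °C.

CH3CH2COO- is the conjugate base of the weak acid CH3CH2COOH.
Kb = Kw/Ka = 1.0×10^-14 / 1.2 × 10^-5 = 8.33 × 10^-10
From the ICE table, Kb = [OH-]²/(0.228 − [OH-]) = 8.33 × 10^-10.
Assume [OH-] ≪ 0.228: [OH-] ≈ √(8.33 × 10^-10 × 0.228) = 1.38 × 10^-5 M
Check: 0.006% ionized — well under 5%, approximation valid.
pOH = 4.86, so pH = 14.00 − pOH = 9.14

pH = 9.14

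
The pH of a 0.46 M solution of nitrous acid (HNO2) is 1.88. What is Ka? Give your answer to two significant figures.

Ka = 3.9 × 10^-4

[H+] = 10^(-1.88) = 1.32 × 10^-2 M
At equilibrium [HA] = 0.46 − 1.32 × 10^-2 = 4.47 × 10^-1 M
Ka = [H+][A-]/[HA] = (1.32 × 10^-2)² / 4.47 × 10^-1 = 3.9 × 10^-4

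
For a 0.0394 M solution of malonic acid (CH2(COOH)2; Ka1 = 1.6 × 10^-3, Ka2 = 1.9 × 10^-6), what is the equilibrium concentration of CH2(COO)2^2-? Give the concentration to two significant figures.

First ionization gives [H+] ≈ [CH2(COOH)COO-] = 7.18 × 10^-3 M.
Second step: Ka2 = [H+][CH2(COO)2^2-]/[CH2(COOH)COO-] ≈ [CH2(COO)2^2-] (since [H+] ≈ [CH2(COOH)COO-]).
So [CH2(COO)2^2-] ≈ Ka2.

1.9 × 10^-6 M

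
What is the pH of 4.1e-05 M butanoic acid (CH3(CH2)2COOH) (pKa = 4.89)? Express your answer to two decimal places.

CH3(CH2)2COOH ⇌ CH3(CH2)2COO- + H+
Ka = 10^(−4.89) = 1.29 × 10^-5
From the ICE table, Ka = x²/(4.1e-05 − x) = 1.29 × 10^-5.
The 5% rule fails; solving x² + Ka·x − Ka·C₀ = 0 exactly:
x = [−1.29e-05 + √(1.29e-05² + 2.12e-09)]/2 = 1.74 × 10^-5 M
pH = −log[H+] = −log(1.74 × 10^-5) = 4.76

pH = 4.76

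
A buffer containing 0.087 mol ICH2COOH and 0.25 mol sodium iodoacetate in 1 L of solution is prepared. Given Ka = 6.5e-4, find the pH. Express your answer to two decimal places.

pH = 3.65

pKa = −log(6.5 × 10^-4) = 3.187
Henderson–Hasselbalch: pH = pKa + log([ICH2COO-]/[ICH2COOH]) = 3.187 + log(0.25/0.087)
pH = 3.187 + (+0.458) = 3.65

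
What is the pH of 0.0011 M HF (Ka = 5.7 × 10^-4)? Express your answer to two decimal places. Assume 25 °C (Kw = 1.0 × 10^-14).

HF ⇌ F- + H+
From the ICE table, Ka = [H+]²/(0.0011 − [H+]) = 5.7 × 10^-4.
[H+] is not negligible relative to C₀; solve [H+]² + 0.00057·[H+] − 6.27e-07 = 0.
[H+] = [−0.00057 + √(0.00057² + 2.51e-06)]/2 = 5.57 × 10^-4 M
pH = −log[H+] = −log(5.57 × 10^-4) = 3.25

pH = 3.25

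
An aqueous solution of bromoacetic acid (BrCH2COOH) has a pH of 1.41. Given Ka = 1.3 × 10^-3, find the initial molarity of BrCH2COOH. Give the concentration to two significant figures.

[H+] = 10^(-1.41) = 3.89 × 10^-2 M = x
Ka = x²/(C₀ − x) ⇒ C₀ = x + x²/Ka
C₀ = 3.89 × 10^-2 + (3.89 × 10^-2)²/(1.3 × 10^-3) = 1.20 M

C₀ = 1.2 M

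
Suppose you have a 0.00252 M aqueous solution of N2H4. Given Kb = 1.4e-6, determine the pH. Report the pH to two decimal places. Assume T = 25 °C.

pH = 9.77

N2H4 + H2O ⇌ N2H5+ + OH-
From the ICE table, Kb = [OH-]²/(0.00252 − [OH-]) = 1.4 × 10^-6.
Since Kb ≪ C₀, [OH-] ≈ √(Kb·C₀) = 5.94 × 10^-5 M.
Check: 2.4% ionized — well under 5%, approximation valid.
pOH = −log(5.94 × 10^-5) = 4.23; pH = 14.00 − 4.23 = 9.77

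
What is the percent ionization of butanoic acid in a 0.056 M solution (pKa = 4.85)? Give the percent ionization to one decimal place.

1.6%

CH3(CH2)2COOH ⇌ CH3(CH2)2COO- + H+; let x = [H+] at equilibrium.
Ka = 10^(−4.85) = 1.41 × 10^-5
x ≈ √(Ka·C₀) = √(1.41 × 10^-5 × 0.056) = 8.89 × 10^-4 M
% ionization = x/C₀ × 100% = 8.89 × 10^-4/0.056 × 100% = 1.6%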